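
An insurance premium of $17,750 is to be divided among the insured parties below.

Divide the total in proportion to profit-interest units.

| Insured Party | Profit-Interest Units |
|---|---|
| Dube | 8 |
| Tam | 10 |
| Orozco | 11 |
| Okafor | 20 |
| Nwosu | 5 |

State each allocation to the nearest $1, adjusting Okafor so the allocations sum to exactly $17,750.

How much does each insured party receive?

Dube: $2,630 | Tam: $3,287 | Orozco: $3,616 | Okafor: $6,573 | Nwosu: $1,644

Total profit-interest units = 54.
Raw shares: Dube 8/54 × $17,750 = 2,629.63; Tam 10/54 × $17,750 = 3,287.04; Orozco 11/54 × $17,750 = 3,615.74; Okafor 20/54 × $17,750 = 6,574.07; Nwosu 5/54 × $17,750 = 1,643.52.
After rounding ($1): Dube $2,630; Tam $3,287; Orozco $3,616; Okafor $6,574; Nwosu $1,644. Sum = $17,751.
Difference $17,750 − $17,751 = −$1 applied to Okafor: Okafor becomes $6,573.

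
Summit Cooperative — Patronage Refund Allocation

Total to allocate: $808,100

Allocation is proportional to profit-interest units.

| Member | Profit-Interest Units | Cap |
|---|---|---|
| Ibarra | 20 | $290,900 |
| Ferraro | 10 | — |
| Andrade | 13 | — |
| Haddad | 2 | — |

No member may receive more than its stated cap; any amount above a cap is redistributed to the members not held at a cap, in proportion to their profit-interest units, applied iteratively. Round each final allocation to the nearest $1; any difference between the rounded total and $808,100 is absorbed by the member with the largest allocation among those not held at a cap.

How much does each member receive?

Ibarra: $290,900 | Ferraro: $206,880 | Andrade: $268,944 | Haddad: $41,376

Sum of profit-interest units: 45.
Pro-rata shares before constraints: Ibarra 359,155.56; Ferraro 179,577.78; Andrade 233,451.11; Haddad 35,915.56.
Held at cap: Ibarra ($290,900); balance $517,200 reallocated over remaining profit-interest units 25.
Redistributed shares: Ferraro 206,880.00 → $206,880; Andrade 268,944.00 → $268,944; Haddad 41,376.00 → $41,376.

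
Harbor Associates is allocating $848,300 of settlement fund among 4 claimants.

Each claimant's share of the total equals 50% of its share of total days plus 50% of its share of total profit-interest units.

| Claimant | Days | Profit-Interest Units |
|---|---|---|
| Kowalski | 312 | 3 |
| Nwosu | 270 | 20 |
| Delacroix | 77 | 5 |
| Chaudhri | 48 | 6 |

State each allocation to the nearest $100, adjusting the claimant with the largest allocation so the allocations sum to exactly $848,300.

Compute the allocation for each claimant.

Kowalski: $224,600 | Nwosu: $411,500 | Delacroix: $108,600 | Chaudhri: $103,600

Totals — days 707, profit-interest units 34.
Combined weights (50% days + 50% profit-interest units): Kowalski 0.2648; Nwosu 0.4851; Delacroix 0.1280; Chaudhri 0.1222.
Proportional shares: Kowalski 224,602.93; Nwosu 411,480.91; Delacroix 108,569.55; Chaudhri 103,646.61.
Rounded to nearest $100: Kowalski $224,600; Nwosu $411,500; Delacroix $108,600; Chaudhri $103,600. Sum = $848,300.
No rounding difference to absorb.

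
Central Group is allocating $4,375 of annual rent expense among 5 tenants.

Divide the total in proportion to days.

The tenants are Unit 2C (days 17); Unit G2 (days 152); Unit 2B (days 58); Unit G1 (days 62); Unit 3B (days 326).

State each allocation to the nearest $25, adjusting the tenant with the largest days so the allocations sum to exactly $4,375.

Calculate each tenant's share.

Unit 2C: $125 | Unit G2: $1,075 | Unit 2B: $425 | Unit G1: $450 | Unit 3B: $2,300

Sum of days: 615.
Unrounded shares: Unit 2C 17/615 × $4,375 = 120.93; Unit G2 152/615 × $4,375 = 1,081.30; Unit 2B 58/615 × $4,375 = 412.60; Unit G1 62/615 × $4,375 = 441.06; Unit 3B 326/615 × $4,375 = 2,319.11.
Rounded to nearest $25: Unit 2C $125; Unit G2 $1,075; Unit 2B $425; Unit G1 $450; Unit 3B $2,325. Sum = $4,400.
Difference $4,375 − $4,400 = −$25 applied to largest days (Unit 3B): Unit 3B becomes $2,300.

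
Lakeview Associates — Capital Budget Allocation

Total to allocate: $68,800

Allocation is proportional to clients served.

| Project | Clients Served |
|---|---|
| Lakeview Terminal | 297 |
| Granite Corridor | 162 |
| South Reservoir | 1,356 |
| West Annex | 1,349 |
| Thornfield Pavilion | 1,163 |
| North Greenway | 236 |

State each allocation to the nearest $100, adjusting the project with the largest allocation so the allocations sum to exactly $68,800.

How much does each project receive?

Lakeview Terminal: $4,500 | Granite Corridor: $2,400 | South Reservoir: $20,500 | West Annex: $20,300 | Thornfield Pavilion: $17,500 | North Greenway: $3,600

Clients served total: 4,563.
Raw shares: Lakeview Terminal 297/4,563 × $68,800 = 4,478.11; Granite Corridor 162/4,563 × $68,800 = 2,442.60; South Reservoir 1,356/4,563 × $68,800 = 20,445.50; West Annex 1,349/4,563 × $68,800 = 20,339.95; Thornfield Pavilion 1,163/4,563 × $68,800 = 17,535.48; North Greenway 236/4,563 × $68,800 = 3,558.36.
After rounding ($100): Lakeview Terminal $4,500; Granite Corridor $2,400; South Reservoir $20,400; West Annex $20,300; Thornfield Pavilion $17,500; North Greenway $3,600. Sum = $68,700.
Difference $68,800 − $68,700 = +$100 applied to largest allocation (South Reservoir): South Reservoir becomes $20,500.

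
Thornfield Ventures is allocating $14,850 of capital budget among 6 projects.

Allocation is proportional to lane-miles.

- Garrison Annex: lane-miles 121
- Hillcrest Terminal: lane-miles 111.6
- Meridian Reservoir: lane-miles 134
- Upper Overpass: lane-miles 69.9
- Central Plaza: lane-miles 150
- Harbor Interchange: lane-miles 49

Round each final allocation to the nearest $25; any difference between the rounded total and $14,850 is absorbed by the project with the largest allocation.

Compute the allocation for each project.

Lane-miles total: 635.5.
Proportional shares: Garrison Annex 121/635.5 × $14,850 = 2,827.46; Hillcrest Terminal 111.6/635.5 × $14,850 = 2,607.80; Meridian Reservoir 134/635.5 × $14,850 = 3,131.24; Upper Overpass 69.9/635.5 × $14,850 = 1,633.38; Central Plaza 150/635.5 × $14,850 = 3,505.11; Harbor Interchange 49/635.5 × $14,850 = 1,145.00.
After rounding ($25): Garrison Annex $2,825; Hillcrest Terminal $2,600; Meridian Reservoir $3,125; Upper Overpass $1,625; Central Plaza $3,500; Harbor Interchange $1,150. Sum = $14,825.
Difference $14,850 − $14,825 = +$25 applied to largest allocation (Central Plaza): Central Plaza becomes $3,525.

Garrison Annex: $2,825 | Hillcrest Terminal: $2,600 | Meridian Reservoir: $3,125 | Upper Overpass: $1,625 | Central Plaza: $3,525 | Harbor Interchange: $1,150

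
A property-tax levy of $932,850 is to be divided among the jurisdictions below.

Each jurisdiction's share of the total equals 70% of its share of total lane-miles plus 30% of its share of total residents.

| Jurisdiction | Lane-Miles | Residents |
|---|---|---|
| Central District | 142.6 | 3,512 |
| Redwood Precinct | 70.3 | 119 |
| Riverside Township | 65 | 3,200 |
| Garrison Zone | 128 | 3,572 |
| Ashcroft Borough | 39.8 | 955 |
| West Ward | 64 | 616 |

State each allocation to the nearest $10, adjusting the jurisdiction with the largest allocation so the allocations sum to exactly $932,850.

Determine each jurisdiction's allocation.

Central District: $264,770 · Redwood Precinct: $92,850 · Riverside Township: $158,060 · Garrison Zone: $247,470 · Ashcroft Borough: $73,310 · West Ward: $96,390

Totals — lane-miles 509.7, residents 11,974.
Blended shares (70% lane-miles + 30% residents): Central District 0.2838; Redwood Precinct 0.0995; Riverside Township 0.1694; Garrison Zone 0.2653; Ashcroft Borough 0.0786; West Ward 0.1033.
Proportional shares: Central District 264,772.06; Redwood Precinct 92,845.11; Riverside Township 158,063.88; Garrison Zone 247,469.79; Ashcroft Borough 73,309.37; West Ward 96,389.79.
Rounded to nearest $10: Central District $264,770; Redwood Precinct $92,850; Riverside Township $158,060; Garrison Zone $247,470; Ashcroft Borough $73,310; West Ward $96,390. Sum = $932,850.
Sum already equals the total — no adjustment.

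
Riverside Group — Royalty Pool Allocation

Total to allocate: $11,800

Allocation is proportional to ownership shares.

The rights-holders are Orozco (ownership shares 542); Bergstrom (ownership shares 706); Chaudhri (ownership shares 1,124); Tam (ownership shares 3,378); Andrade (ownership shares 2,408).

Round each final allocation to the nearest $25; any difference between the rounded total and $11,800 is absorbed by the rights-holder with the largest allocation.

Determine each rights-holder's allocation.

Orozco: $775; Bergstrom: $1,025; Chaudhri: $1,625; Tam: $4,900; Andrade: $3,475

Total ownership shares = 8,158.
Unrounded shares: Orozco 542/8,158 × $11,800 = 783.97; Bergstrom 706/8,158 × $11,800 = 1,021.18; Chaudhri 1,124/8,158 × $11,800 = 1,625.79; Tam 3,378/8,158 × $11,800 = 4,886.05; Andrade 2,408/8,158 × $11,800 = 3,483.01.
At nearest $25: Orozco $775; Bergstrom $1,025; Chaudhri $1,625; Tam $4,875; Andrade $3,475. Sum = $11,775.
Difference $11,800 − $11,775 = +$25 applied to largest allocation (Tam): Tam becomes $4,900.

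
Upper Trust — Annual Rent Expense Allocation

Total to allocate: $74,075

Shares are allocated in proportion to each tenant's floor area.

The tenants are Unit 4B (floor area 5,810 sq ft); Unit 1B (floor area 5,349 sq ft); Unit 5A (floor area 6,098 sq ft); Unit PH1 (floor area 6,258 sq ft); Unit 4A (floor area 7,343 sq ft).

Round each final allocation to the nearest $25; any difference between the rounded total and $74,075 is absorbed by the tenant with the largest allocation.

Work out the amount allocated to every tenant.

Unit 4B: $13,950; Unit 1B: $12,850; Unit 5A: $14,650; Unit PH1: $15,025; Unit 4A: $17,600

Sum of floor area: 30,858.
Raw shares: Unit 4B 5,810/30,858 × $74,075 = 13,946.97; Unit 1B 5,349/30,858 × $74,075 = 12,840.34; Unit 5A 6,098/30,858 × $74,075 = 14,638.32; Unit PH1 6,258/30,858 × $74,075 = 15,022.40; Unit 4A 7,343/30,858 × $74,075 = 17,626.96.
At nearest $25: Unit 4B $13,950; Unit 1B $12,850; Unit 5A $14,650; Unit PH1 $15,025; Unit 4A $17,625. Sum = $74,100.
Difference $74,075 − $74,100 = −$25 applied to largest allocation (Unit 4A): Unit 4A becomes $17,600.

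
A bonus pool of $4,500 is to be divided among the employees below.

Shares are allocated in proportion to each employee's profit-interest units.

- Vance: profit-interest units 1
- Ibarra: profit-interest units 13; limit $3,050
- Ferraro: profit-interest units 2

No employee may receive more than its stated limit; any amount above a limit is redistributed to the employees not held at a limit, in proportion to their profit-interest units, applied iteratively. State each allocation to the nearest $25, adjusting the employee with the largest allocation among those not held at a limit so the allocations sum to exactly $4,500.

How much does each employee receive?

Vance: $475; Ibarra: $3,050; Ferraro: $975

Sum of profit-interest units: 16.
Pro-rata shares before constraints: Vance 281.25; Ibarra 3,656.25; Ferraro 562.50.
Capped: Ibarra ($3,050); remaining pool $1,450 reallocated over remaining profit-interest units 3.
Shares after redistribution: Vance 483.33 → $475; Ferraro 966.67 → $975.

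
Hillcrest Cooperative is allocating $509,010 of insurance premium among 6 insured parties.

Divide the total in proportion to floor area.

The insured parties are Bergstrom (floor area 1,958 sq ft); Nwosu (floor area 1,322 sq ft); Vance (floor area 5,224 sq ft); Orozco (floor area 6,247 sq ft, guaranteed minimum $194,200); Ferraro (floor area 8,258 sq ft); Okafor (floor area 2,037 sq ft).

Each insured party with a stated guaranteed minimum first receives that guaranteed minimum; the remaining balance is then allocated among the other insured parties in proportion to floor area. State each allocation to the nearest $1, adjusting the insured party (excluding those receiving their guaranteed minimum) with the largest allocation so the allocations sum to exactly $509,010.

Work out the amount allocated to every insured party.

Minimums first: Orozco $194,200. Remaining pool $314,810.
Remaining pool split over remaining floor area 18,799: Bergstrom 32,788.87 → $32,789; Nwosu 22,138.35 → $22,138; Vance 87,481.64 → $87,482; Ferraro 138,289.32 → $138,289; Okafor 34,111.81 → $34,112.

Bergstrom: $32,789; Nwosu: $22,138; Vance: $87,482; Orozco: $194,200; Ferraro: $138,289; Okafor: $34,112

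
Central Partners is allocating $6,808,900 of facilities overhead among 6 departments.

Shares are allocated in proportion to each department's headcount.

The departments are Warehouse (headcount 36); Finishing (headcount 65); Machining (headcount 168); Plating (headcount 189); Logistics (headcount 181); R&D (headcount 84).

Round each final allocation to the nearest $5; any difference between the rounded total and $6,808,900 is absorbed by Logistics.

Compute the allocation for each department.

Warehouse: $339,030 | Finishing: $612,140 | Machining: $1,582,150 | Plating: $1,779,920 | Logistics: $1,704,585 | R&D: $791,075

Headcount total: 723.
Raw shares: Warehouse 36/723 × $6,808,900 = 339,032.37; Finishing 65/723 × $6,808,900 = 612,141.77; Machining 168/723 × $6,808,900 = 1,582,151.04; Plating 189/723 × $6,808,900 = 1,779,919.92; Logistics 181/723 × $6,808,900 = 1,704,579.39; R&D 84/723 × $6,808,900 = 791,075.52.
At nearest $5: Warehouse $339,030; Finishing $612,140; Machining $1,582,150; Plating $1,779,920; Logistics $1,704,580; R&D $791,075. Sum = $6,808,895.
Difference $6,808,900 − $6,808,895 = +$5 applied to Logistics: Logistics becomes $1,704,585.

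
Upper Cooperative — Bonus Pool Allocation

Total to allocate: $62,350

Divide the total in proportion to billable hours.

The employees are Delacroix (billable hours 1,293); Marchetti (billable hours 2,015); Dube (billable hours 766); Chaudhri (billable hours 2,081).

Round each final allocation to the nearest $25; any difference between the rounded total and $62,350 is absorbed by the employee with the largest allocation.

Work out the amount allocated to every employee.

Billable hours total: 6,155.
Raw shares: Delacroix 1,293/6,155 × $62,350 = 13,098.06; Marchetti 2,015/6,155 × $62,350 = 20,411.90; Dube 766/6,155 × $62,350 = 7,759.56; Chaudhri 2,081/6,155 × $62,350 = 21,080.48.
At nearest $25: Delacroix $13,100; Marchetti $20,400; Dube $7,750; Chaudhri $21,075. Sum = $62,325.
Difference $62,350 − $62,325 = +$25 applied to largest allocation (Chaudhri): Chaudhri becomes $21,100.

Delacroix: $13,100; Marchetti: $20,400; Dube: $7,750; Chaudhri: $21,100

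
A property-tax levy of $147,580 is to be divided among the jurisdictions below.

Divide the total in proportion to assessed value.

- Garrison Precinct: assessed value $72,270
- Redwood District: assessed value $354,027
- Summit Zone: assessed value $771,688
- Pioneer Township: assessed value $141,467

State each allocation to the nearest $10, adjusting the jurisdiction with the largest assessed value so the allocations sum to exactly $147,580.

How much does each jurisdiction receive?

Garrison Precinct: $7,960 | Redwood District: $39,010 | Summit Zone: $85,020 | Pioneer Township: $15,590

Assessed value total: 72,270 + 354,027 + 771,688 + 141,467 = 1,339,452.
Unrounded shares: Garrison Precinct 7,962.66; Redwood District 39,006.48; Summit Zone 85,024.11; Pioneer Township 15,586.75.
Rounded to nearest $10: Garrison Precinct $7,960; Redwood District $39,010; Summit Zone $85,020; Pioneer Township $15,590. Sum = $147,580.
No rounding difference to absorb.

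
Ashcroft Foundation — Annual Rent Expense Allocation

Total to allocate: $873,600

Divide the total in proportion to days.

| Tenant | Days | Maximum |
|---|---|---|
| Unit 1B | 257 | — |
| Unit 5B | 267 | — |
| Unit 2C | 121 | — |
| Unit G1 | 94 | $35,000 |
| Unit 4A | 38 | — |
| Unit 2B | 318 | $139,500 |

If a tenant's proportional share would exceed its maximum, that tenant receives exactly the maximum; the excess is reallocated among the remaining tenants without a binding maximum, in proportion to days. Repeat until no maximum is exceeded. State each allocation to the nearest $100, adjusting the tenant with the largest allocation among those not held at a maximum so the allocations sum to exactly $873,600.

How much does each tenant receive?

Unit 1B: $263,100 · Unit 5B: $273,200 · Unit 2C: $123,900 · Unit G1: $35,000 · Unit 4A: $38,900 · Unit 2B: $139,500

Combined days = 1,095.
Unconstrained shares: Unit 1B 205,036.71; Unit 5B 213,014.79; Unit 2C 96,534.79; Unit G1 74,993.97; Unit 4A 30,316.71; Unit 2B 253,703.01.
Held at cap: Unit G1 ($35,000), Unit 2B ($139,500); remaining pool $699,100 reallocated over remaining days 683.
Shares after redistribution: Unit 1B 263,058.13 → $263,100; Unit 5B 273,293.85 → $273,300; Unit 2C 123,852.27 → $123,900; Unit 4A 38,895.75 → $38,900.
Rounding difference −$100 applied to Unit 5B → $273,200.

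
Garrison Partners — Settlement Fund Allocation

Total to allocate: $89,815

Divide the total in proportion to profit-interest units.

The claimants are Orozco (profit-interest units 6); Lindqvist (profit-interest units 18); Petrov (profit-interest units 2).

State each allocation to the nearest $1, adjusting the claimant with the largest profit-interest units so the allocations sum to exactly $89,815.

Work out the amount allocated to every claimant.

Total profit-interest units = 26.
Unrounded shares: Orozco 6/26 × $89,815 = 20,726.54; Lindqvist 18/26 × $89,815 = 62,179.62; Petrov 2/26 × $89,815 = 6,908.85.
At nearest $1: Orozco $20,727; Lindqvist $62,180; Petrov $6,909. Sum = $89,816.
Difference $89,815 − $89,816 = −$1 applied to largest profit-interest units (Lindqvist): Lindqvist becomes $62,179.

Orozco: $20,727 · Lindqvist: $62,179 · Petrov: $6,909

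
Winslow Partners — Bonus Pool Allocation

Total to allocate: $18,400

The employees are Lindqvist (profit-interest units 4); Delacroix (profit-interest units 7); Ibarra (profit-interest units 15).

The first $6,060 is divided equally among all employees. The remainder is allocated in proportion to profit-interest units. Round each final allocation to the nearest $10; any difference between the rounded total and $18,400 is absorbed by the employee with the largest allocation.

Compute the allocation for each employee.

$6,060 shared equally gives $2,020 per employee.
Remainder $12,340 by profit-interest units (total 26): Lindqvist 1,898.46 → $1,900; Delacroix 3,322.31 → $3,320; Ibarra 7,119.23 → $7,120.
Totals: Lindqvist $2,020 + $1,900 = $3,920; Delacroix $2,020 + $3,320 = $5,340; Ibarra $2,020 + $7,120 = $9,140.

Lindqvist: $3,920 | Delacroix: $5,340 | Ibarra: $9,140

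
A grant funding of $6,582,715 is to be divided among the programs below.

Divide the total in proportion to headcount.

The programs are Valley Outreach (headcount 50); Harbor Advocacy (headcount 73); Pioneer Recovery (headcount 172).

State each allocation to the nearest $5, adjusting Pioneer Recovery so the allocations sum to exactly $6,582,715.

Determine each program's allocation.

Total headcount = 295.
Pro-rata amounts: Valley Outreach 50/295 × $6,582,715 = 1,115,714.41; Harbor Advocacy 73/295 × $6,582,715 = 1,628,943.03; Pioneer Recovery 172/295 × $6,582,715 = 3,838,057.56.
At nearest $5: Valley Outreach $1,115,715; Harbor Advocacy $1,628,945; Pioneer Recovery $3,838,060. Sum = $6,582,720.
Difference $6,582,715 − $6,582,720 = −$5 applied to Pioneer Recovery: Pioneer Recovery becomes $3,838,055.

Valley Outreach: $1,115,715 · Harbor Advocacy: $1,628,945 · Pioneer Recovery: $3,838,055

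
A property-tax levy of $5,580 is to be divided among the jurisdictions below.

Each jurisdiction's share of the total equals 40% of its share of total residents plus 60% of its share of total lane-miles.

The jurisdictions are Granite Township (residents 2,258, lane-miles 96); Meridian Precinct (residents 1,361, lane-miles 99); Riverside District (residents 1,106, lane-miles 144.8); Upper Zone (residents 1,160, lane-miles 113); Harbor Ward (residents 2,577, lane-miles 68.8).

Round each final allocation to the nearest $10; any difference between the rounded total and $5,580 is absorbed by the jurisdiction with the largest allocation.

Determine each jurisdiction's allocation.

Residents total 8,462; lane-miles total 521.6.
Composite weights (40% residents + 60% lane-miles): Granite Township 0.2172; Meridian Precinct 0.1782; Riverside District 0.2188; Upper Zone 0.1848; Harbor Ward 0.2010.
Proportional shares: Granite Township 1,211.78; Meridian Precinct 994.44; Riverside District 1,221.16; Upper Zone 1,031.28; Harbor Ward 1,121.34.
Rounded to nearest $10: Granite Township $1,210; Meridian Precinct $990; Riverside District $1,220; Upper Zone $1,030; Harbor Ward $1,120. Sum = $5,570.
Difference $5,580 − $5,570 = +$10 applied to largest allocation (Riverside District): Riverside District becomes $1,230.

Granite Township: $1,210 | Meridian Precinct: $990 | Riverside District: $1,230 | Upper Zone: $1,030 | Harbor Ward: $1,120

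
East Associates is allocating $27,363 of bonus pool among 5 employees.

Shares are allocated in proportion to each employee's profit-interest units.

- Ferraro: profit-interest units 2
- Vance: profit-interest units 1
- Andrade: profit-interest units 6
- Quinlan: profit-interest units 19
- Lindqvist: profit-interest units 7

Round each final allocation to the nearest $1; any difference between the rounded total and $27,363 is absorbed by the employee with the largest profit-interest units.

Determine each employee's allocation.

Ferraro: $1,564; Vance: $782; Andrade: $4,691; Quinlan: $14,853; Lindqvist: $5,473

Combined profit-interest units = 2 + 1 + 6 + 19 + 7 = 35.
Unrounded shares: Ferraro 1,563.60; Vance 781.80; Andrade 4,690.80; Quinlan 14,854.20; Lindqvist 5,472.60.
At nearest $1: Ferraro $1,564; Vance $782; Andrade $4,691; Quinlan $14,854; Lindqvist $5,473. Sum = $27,364.
Difference $27,363 − $27,364 = −$1 applied to largest profit-interest units (Quinlan): Quinlan becomes $14,853.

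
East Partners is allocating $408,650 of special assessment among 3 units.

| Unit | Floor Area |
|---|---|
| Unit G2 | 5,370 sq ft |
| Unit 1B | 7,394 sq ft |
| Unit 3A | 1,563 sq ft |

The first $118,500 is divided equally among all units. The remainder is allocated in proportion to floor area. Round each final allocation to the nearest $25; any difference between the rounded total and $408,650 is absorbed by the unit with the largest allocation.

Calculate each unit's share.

Equal tier: $118,500 ÷ 3 = $39,500 apiece.
Remainder $290,150 by floor area (total 14,327): Unit G2 108,753.09 → $108,750; Unit 1B 149,743.08 → $149,750; Unit 3A 31,653.83 → $31,650.
Totals: Unit G2 $39,500 + $108,750 = $148,250; Unit 1B $39,500 + $149,750 = $189,250; Unit 3A $39,500 + $31,650 = $71,150.

Unit G2: $148,250; Unit 1B: $189,250; Unit 3A: $71,150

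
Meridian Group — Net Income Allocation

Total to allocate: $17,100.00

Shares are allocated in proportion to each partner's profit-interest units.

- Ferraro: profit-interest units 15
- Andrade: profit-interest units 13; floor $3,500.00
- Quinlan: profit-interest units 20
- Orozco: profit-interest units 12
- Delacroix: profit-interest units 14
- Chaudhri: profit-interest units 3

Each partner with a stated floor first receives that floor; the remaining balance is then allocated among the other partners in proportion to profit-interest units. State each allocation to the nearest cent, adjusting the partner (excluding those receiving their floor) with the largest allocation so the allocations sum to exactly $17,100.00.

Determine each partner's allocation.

Ferraro: $3,187.50; Andrade: $3,500.00; Quinlan: $4,250.00; Orozco: $2,550.00; Delacroix: $2,975.00; Chaudhri: $637.50

Minimums first: Andrade $3,500.00. Balance $13,600.00.
Balance split over remaining profit-interest units 64: Ferraro 3,187.5000 → $3,187.50; Quinlan 4,250.0000 → $4,250.00; Orozco 2,550.0000 → $2,550.00; Delacroix 2,975.0000 → $2,975.00; Chaudhri 637.5000 → $637.50.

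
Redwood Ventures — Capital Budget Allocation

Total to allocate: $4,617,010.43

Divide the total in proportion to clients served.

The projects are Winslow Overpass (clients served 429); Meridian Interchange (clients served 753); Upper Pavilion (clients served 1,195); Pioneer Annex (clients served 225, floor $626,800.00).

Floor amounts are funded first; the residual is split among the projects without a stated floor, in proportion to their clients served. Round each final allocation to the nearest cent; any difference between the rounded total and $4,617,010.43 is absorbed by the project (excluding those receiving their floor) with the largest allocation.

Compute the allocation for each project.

Winslow Overpass: $720,151.57 | Meridian Interchange: $1,264,042.26 | Upper Pavilion: $2,006,016.60 | Pioneer Annex: $626,800.00

Minimums first: Pioneer Annex $626,800.00. Balance $3,990,210.43.
Balance split over remaining clients served 2,377: Winslow Overpass 720,151.5669 → $720,151.57; Meridian Interchange 1,264,042.2607 → $1,264,042.26; Upper Pavilion 2,006,016.6024 → $2,006,016.60.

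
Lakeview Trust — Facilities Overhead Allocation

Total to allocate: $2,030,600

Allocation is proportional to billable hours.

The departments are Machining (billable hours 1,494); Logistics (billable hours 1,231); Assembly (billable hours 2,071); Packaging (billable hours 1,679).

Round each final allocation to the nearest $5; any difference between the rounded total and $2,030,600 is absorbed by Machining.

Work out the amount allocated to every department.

Billable hours total: 6,475.
Unrounded shares: Machining 1,494/6,475 × $2,030,600 = 468,527.63; Logistics 1,231/6,475 × $2,030,600 = 386,049.20; Assembly 2,071/6,475 × $2,030,600 = 649,478.39; Packaging 1,679/6,475 × $2,030,600 = 526,544.77.
At nearest $5: Machining $468,530; Logistics $386,050; Assembly $649,480; Packaging $526,545. Sum = $2,030,605.
Difference $2,030,600 − $2,030,605 = −$5 applied to Machining: Machining becomes $468,525.

Machining: $468,525 · Logistics: $386,050 · Assembly: $649,480 · Packaging: $526,545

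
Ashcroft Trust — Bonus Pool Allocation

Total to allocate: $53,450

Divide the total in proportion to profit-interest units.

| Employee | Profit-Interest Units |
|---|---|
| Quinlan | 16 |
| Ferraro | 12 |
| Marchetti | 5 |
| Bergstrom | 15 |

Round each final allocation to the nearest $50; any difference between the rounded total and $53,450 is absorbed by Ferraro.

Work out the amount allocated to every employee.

Profit-interest units total: 48.
Proportional shares: Quinlan 16/48 × $53,450 = 17,816.67; Ferraro 12/48 × $53,450 = 13,362.50; Marchetti 5/48 × $53,450 = 5,567.71; Bergstrom 15/48 × $53,450 = 16,703.12.
Rounded to nearest $50: Quinlan $17,800; Ferraro $13,350; Marchetti $5,550; Bergstrom $16,700. Sum = $53,400.
Difference $53,450 − $53,400 = +$50 applied to Ferraro: Ferraro becomes $13,400.

Quinlan: $17,800 · Ferraro: $13,400 · Marchetti: $5,550 · Bergstrom: $16,700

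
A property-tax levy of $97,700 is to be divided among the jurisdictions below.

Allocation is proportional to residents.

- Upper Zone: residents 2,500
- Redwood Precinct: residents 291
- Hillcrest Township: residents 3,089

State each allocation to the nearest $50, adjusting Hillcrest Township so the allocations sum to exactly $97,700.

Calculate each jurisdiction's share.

Total residents = 5,880.
Proportional shares: Upper Zone 2,500/5,880 × $97,700 = 41,539.12; Redwood Precinct 291/5,880 × $97,700 = 4,835.15; Hillcrest Township 3,089/5,880 × $97,700 = 51,325.73.
After rounding ($50): Upper Zone $41,550; Redwood Precinct $4,850; Hillcrest Township $51,350. Sum = $97,750.
Difference $97,700 − $97,750 = −$50 applied to Hillcrest Township: Hillcrest Township becomes $51,300.

Upper Zone: $41,550; Redwood Precinct: $4,850; Hillcrest Township: $51,300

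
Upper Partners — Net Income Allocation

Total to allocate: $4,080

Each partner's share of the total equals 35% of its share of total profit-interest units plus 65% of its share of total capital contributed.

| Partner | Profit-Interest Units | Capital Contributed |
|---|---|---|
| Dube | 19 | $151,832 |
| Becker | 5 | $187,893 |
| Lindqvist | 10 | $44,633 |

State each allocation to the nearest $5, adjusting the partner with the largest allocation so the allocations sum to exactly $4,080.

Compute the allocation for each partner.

Totals — profit-interest units 34, capital contributed 384,358.
Composite weights (35% profit-interest units + 65% capital contributed): Dube 0.4524; Becker 0.3692; Lindqvist 0.1784.
Proportional shares: Dube 1,845.61; Becker 1,506.43; Lindqvist 727.96.
After rounding ($5): Dube $1,845; Becker $1,505; Lindqvist $730. Sum = $4,080.
No rounding difference to absorb.

Dube: $1,845 | Becker: $1,505 | Lindqvist: $730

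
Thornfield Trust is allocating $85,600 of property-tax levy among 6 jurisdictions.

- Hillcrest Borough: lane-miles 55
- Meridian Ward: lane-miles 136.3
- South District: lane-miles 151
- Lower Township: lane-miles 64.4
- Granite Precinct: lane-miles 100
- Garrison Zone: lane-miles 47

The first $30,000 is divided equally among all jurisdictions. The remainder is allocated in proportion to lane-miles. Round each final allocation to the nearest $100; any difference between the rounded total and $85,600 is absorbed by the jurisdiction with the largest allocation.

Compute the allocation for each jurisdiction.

Hillcrest Borough: $10,500 | Meridian Ward: $18,700 | South District: $20,200 | Lower Township: $11,500 | Granite Precinct: $15,000 | Garrison Zone: $9,700

Equal tier: $30,000 ÷ 6 = $5,000 apiece.
Remainder $55,600 by lane-miles (total 553.7): Hillcrest Borough 5,522.85 → $5,500; Meridian Ward 13,686.62 → $13,700; South District 15,162.72 → $15,200; Lower Township 6,466.75 → $6,500; Granite Precinct 10,041.54 → $10,000; Garrison Zone 4,719.52 → $4,700.
Totals: Hillcrest Borough $5,000 + $5,500 = $10,500; Meridian Ward $5,000 + $13,700 = $18,700; South District $5,000 + $15,200 = $20,200; Lower Township $5,000 + $6,500 = $11,500; Granite Precinct $5,000 + $10,000 = $15,000; Garrison Zone $5,000 + $4,700 = $9,700.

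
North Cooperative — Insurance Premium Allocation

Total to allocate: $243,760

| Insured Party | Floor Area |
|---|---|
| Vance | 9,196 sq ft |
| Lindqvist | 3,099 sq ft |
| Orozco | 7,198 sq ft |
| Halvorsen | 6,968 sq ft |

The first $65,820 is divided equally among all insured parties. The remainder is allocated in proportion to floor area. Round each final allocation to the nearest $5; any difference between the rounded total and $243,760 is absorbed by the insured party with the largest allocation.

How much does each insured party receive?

Vance: $78,295; Lindqvist: $37,295; Orozco: $64,860; Halvorsen: $63,310

$65,820 shared equally gives $16,455 per insured party.
Remainder $177,940 by floor area (total 26,461): Vance 61,839.55 → $61,840; Lindqvist 20,839.58 → $20,840; Orozco 48,403.77 → $48,405; Halvorsen 46,857.11 → $46,855.
Totals: Vance $16,455 + $61,840 = $78,295; Lindqvist $16,455 + $20,840 = $37,295; Orozco $16,455 + $48,405 = $64,860; Halvorsen $16,455 + $46,855 = $63,310.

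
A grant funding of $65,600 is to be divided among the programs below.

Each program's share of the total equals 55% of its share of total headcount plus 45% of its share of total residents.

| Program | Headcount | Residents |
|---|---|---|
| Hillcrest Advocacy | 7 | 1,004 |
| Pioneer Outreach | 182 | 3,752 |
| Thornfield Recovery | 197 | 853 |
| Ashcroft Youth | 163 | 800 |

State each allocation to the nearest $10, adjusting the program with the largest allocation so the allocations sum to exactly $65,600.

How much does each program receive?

Headcount total 549; residents total 6,409.
Blended shares (55% headcount + 45% residents): Hillcrest Advocacy 0.0775; Pioneer Outreach 0.4458; Thornfield Recovery 0.2573; Ashcroft Youth 0.2195.
Unrounded shares: Hillcrest Advocacy 5,084.48; Pioneer Outreach 29,242.74; Thornfield Recovery 16,875.68; Ashcroft Youth 14,397.10.
Rounded to nearest $10: Hillcrest Advocacy $5,080; Pioneer Outreach $29,240; Thornfield Recovery $16,880; Ashcroft Youth $14,400. Sum = $65,600.
No rounding difference to absorb.

Hillcrest Advocacy: $5,080 · Pioneer Outreach: $29,240 · Thornfield Recovery: $16,880 · Ashcroft Youth: $14,400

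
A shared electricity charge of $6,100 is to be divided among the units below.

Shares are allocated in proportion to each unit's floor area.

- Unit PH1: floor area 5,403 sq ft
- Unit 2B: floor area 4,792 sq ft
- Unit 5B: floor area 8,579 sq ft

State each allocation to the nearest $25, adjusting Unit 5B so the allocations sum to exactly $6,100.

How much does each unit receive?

Combined floor area = 18,774.
Raw shares: Unit PH1 5,403/18,774 × $6,100 = 1,755.53; Unit 2B 4,792/18,774 × $6,100 = 1,557.00; Unit 5B 8,579/18,774 × $6,100 = 2,787.47.
Rounded to nearest $25: Unit PH1 $1,750; Unit 2B $1,550; Unit 5B $2,775. Sum = $6,075.
Difference $6,100 − $6,075 = +$25 applied to Unit 5B: Unit 5B becomes $2,800.

Unit PH1: $1,750 · Unit 2B: $1,550 · Unit 5B: $2,800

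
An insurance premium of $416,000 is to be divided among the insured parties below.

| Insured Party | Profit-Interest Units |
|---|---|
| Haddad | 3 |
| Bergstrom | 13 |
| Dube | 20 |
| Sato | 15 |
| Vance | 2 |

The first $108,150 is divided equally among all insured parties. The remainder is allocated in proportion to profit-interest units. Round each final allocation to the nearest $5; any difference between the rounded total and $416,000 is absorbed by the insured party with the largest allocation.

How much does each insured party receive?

Equal tier: $108,150 ÷ 5 = $21,630 apiece.
Remainder $307,850 by profit-interest units (total 53): Haddad 17,425.47 → $17,425; Bergstrom 75,510.38 → $75,510; Dube 116,169.81 → $116,170; Sato 87,127.36 → $87,125; Vance 11,616.98 → $11,615.
Rounding difference +$5 on remainder applied to Dube.
Totals: Haddad $21,630 + $17,425 = $39,055; Bergstrom $21,630 + $75,510 = $97,140; Dube $21,630 + $116,175 = $137,805; Sato $21,630 + $87,125 = $108,755; Vance $21,630 + $11,615 = $33,245.

Haddad: $39,055 | Bergstrom: $97,140 | Dube: $137,805 | Sato: $108,755 | Vance: $33,245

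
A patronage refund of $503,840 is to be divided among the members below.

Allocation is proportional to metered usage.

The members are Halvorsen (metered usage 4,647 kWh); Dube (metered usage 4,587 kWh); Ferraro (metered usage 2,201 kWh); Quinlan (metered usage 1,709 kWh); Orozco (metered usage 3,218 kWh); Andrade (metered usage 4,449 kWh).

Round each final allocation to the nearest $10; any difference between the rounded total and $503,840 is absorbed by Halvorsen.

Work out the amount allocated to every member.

Metered usage total: 20,811.
Proportional shares: Halvorsen 4,647/20,811 × $503,840 = 112,505.14; Dube 4,587/20,811 × $503,840 = 111,052.52; Ferraro 2,201/20,811 × $503,840 = 53,286.81; Quinlan 1,709/20,811 × $503,840 = 41,375.36; Orozco 3,218/20,811 × $503,840 = 77,908.66; Andrade 4,449/20,811 × $503,840 = 107,711.51.
Rounded to nearest $10: Halvorsen $112,510; Dube $111,050; Ferraro $53,290; Quinlan $41,380; Orozco $77,910; Andrade $107,710. Sum = $503,850.
Difference $503,840 − $503,850 = −$10 applied to Halvorsen: Halvorsen becomes $112,500.

Halvorsen: $112,500 · Dube: $111,050 · Ferraro: $53,290 · Quinlan: $41,380 · Orozco: $77,910 · Andrade: $107,710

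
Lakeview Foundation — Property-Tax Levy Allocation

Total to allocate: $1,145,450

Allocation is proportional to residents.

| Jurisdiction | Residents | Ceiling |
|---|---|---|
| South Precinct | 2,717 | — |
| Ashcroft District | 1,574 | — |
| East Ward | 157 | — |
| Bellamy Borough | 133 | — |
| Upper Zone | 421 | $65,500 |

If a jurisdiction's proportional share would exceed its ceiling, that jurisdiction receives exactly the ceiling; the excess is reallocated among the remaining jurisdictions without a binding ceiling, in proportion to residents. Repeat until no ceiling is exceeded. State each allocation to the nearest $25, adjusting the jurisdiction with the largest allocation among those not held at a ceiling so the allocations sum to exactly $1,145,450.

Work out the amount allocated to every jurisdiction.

South Precinct: $640,525 · Ashcroft District: $371,075 · East Ward: $37,000 · Bellamy Borough: $31,350 · Upper Zone: $65,500

Total residents = 5,002.
Pro-rata shares before constraints: South Precinct 622,188.65; Ashcroft District 360,443.48; East Ward 35,952.75; Bellamy Borough 30,456.79; Upper Zone 96,408.33.
Capped: Upper Zone ($65,500); remaining pool $1,079,950 reallocated over remaining residents 4,581.
Redistributed shares: South Precinct 640,520.44 → $640,525; Ashcroft District 371,063.37 → $371,075; East Ward 37,012.04 → $37,000; Bellamy Borough 31,354.15 → $31,350.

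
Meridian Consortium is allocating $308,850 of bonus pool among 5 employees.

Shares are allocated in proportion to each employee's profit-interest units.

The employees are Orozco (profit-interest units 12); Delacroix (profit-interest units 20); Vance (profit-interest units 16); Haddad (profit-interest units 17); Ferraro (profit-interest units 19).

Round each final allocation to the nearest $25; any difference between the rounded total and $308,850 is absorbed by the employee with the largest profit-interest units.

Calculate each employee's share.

Total profit-interest units = 84.
Proportional shares: Orozco 12/84 × $308,850 = 44,121.43; Delacroix 20/84 × $308,850 = 73,535.71; Vance 16/84 × $308,850 = 58,828.57; Haddad 17/84 × $308,850 = 62,505.36; Ferraro 19/84 × $308,850 = 69,858.93.
Rounded to nearest $25: Orozco $44,125; Delacroix $73,525; Vance $58,825; Haddad $62,500; Ferraro $69,850. Sum = $308,825.
Difference $308,850 − $308,825 = +$25 applied to largest profit-interest units (Delacroix): Delacroix becomes $73,550.

Orozco: $44,125 · Delacroix: $73,550 · Vance: $58,825 · Haddad: $62,500 · Ferraro: $69,850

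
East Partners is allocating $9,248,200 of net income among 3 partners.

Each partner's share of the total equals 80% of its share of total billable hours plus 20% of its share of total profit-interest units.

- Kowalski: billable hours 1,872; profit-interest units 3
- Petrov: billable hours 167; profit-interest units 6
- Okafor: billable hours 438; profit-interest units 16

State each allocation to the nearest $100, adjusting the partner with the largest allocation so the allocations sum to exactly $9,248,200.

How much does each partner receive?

Totals — billable hours 2,477, profit-interest units 25.
Composite weights (80% billable hours + 20% profit-interest units): Kowalski 0.6286; Petrov 0.1019; Okafor 0.2695.
Raw shares: Kowalski 5,813,440.18; Petrov 942,726.49; Okafor 2,492,033.34.
At nearest $100: Kowalski $5,813,400; Petrov $942,700; Okafor $2,492,000. Sum = $9,248,100.
Difference $9,248,200 − $9,248,100 = +$100 applied to largest allocation (Kowalski): Kowalski becomes $5,813,500.

Kowalski: $5,813,500 | Petrov: $942,700 | Okafor: $2,492,000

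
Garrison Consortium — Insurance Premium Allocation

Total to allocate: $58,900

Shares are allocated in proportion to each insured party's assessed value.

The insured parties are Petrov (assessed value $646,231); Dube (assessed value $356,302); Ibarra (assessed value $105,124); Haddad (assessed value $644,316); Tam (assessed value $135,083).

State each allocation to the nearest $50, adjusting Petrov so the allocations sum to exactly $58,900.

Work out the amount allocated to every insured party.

Petrov: $20,200 · Dube: $11,100 · Ibarra: $3,300 · Haddad: $20,100 · Tam: $4,200

Combined assessed value = 1,887,056.
Raw shares: Petrov 646,231/1,887,056 × $58,900 = 20,170.58; Dube 356,302/1,887,056 × $58,900 = 11,121.13; Ibarra 105,124/1,887,056 × $58,900 = 3,281.20; Haddad 644,316/1,887,056 × $58,900 = 20,110.80; Tam 135,083/1,887,056 × $58,900 = 4,216.30.
Rounded to nearest $50: Petrov $20,150; Dube $11,100; Ibarra $3,300; Haddad $20,100; Tam $4,200. Sum = $58,850.
Difference $58,900 − $58,850 = +$50 applied to Petrov: Petrov becomes $20,200.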